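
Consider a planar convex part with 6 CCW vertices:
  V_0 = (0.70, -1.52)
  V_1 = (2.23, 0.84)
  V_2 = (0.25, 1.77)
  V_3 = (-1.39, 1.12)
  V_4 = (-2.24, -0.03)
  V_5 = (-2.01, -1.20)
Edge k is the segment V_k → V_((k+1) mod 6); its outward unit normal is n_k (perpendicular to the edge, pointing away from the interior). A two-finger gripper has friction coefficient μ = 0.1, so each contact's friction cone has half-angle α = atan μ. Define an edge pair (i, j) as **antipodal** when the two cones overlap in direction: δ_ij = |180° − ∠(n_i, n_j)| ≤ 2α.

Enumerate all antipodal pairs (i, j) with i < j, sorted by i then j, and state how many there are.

count = 1; pairs: (0,3)

α = atan 0.1 = 5.71°;  2α = 11.42°
n_0 = (+0.8391, -0.5440)
n_1 = (+0.4251, +0.9051)
n_2 = (-0.3685, +0.9296)
n_3 = (-0.8042, +0.5944)
n_4 = (-0.9812, -0.1929)
n_5 = (-0.1173, -0.9931)
  (0,1): δ = 82.20°  ·
  (0,2): δ = 35.42°  ·
  (0,3): δ = 3.51°  ✓
  (0,4): δ = 44.08°  ·
  (0,5): δ = 116.22°  ·
  (1,2): δ = 133.22°  ·
  (1,3): δ = 101.31°  ·
  (1,4): δ = 53.72°  ·
  (1,5): δ = 18.42°  ·
  (2,3): δ = 148.09°  ·
  (2,4): δ = 100.50°  ·
  (2,5): δ = 28.35°  ·
  (3,4): δ = 132.41°  ·
  (3,5): δ = 60.27°  ·
  (4,5): δ = 107.86°  ·
antipodal pairs: 1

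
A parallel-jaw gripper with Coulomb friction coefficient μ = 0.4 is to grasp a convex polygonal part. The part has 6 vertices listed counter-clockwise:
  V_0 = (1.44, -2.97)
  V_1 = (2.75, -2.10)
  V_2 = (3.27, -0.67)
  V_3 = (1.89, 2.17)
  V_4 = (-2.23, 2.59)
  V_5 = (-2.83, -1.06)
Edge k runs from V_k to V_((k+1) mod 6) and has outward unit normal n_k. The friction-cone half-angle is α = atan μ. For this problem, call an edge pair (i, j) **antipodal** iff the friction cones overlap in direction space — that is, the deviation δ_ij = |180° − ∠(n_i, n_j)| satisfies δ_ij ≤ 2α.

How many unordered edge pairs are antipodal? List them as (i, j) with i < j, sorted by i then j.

count = 5; pairs: (0,3), (1,4), (2,4), (2,5), (3,5)

α = atan 0.4 = 21.80°;  2α = 43.60°
n_0 = (+0.5532, -0.8330)
n_1 = (+0.9398, -0.3417)
n_2 = (+0.8994, +0.4371)
n_3 = (+0.1014, +0.9948)
n_4 = (-0.9868, +0.1622)
n_5 = (-0.4083, -0.9128)
  (0,1): δ = 143.57°  ·
  (0,2): δ = 97.67°  ·
  (0,3): δ = 39.41°  ✓
  (0,4): δ = 47.08°  ·
  (0,5): δ = 122.31°  ·
  (1,2): δ = 134.10°  ·
  (1,3): δ = 75.84°  ·
  (1,4): δ = 10.65°  ✓
  (1,5): δ = 85.88°  ·
  (2,3): δ = 121.74°  ·
  (2,4): δ = 35.25°  ✓
  (2,5): δ = 39.98°  ✓
  (3,4): δ = 93.51°  ·
  (3,5): δ = 18.28°  ✓
  (4,5): δ = 104.76°  ·
antipodal pairs: 5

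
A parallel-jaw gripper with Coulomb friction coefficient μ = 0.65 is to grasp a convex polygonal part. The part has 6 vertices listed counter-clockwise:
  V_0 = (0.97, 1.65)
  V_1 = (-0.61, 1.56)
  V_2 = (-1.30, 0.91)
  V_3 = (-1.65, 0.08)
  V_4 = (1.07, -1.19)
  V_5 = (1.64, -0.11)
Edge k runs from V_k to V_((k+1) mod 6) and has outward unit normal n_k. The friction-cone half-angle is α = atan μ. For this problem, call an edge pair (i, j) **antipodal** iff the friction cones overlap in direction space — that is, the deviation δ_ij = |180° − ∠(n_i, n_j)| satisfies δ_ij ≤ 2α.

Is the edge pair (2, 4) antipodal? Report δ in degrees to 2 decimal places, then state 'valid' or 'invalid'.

α = atan 0.65 = 33.02°;  2α = 66.05°
edge 2: e_2 = (-0.35, -0.83);  n_2 = (-0.9214, +0.3886)
edge 4: e_4 = (+0.57, +1.08);  n_4 = (+0.8844, -0.4668)
∠(n_2, n_4) = 175.04°
δ = |180° − 175.04°| = 4.96°
4.96° ≤ 2α = 66.05°  →  valid

δ = 4.96°, valid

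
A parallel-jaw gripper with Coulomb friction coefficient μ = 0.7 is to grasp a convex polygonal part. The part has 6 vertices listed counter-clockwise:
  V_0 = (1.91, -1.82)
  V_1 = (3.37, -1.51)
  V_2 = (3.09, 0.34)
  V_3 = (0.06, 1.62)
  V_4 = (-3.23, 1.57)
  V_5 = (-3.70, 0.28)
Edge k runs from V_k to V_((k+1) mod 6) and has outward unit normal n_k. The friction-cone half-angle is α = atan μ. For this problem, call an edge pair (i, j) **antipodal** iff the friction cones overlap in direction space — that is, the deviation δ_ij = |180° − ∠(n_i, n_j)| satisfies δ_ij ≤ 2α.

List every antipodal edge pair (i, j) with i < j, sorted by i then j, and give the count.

α = atan 0.7 = 34.99°;  2α = 69.98°
n_0 = (+0.2077, -0.9782)
n_1 = (+0.9887, +0.1496)
n_2 = (+0.3891, +0.9212)
n_3 = (-0.0152, +0.9999)
n_4 = (-0.9396, +0.3423)
n_5 = (-0.3506, -0.9365)
  (0,1): δ = 93.38°  ·
  (0,2): δ = 34.89°  ✓
  (0,3): δ = 11.12°  ✓
  (0,4): δ = 57.99°  ✓
  (0,5): δ = 147.49°  ·
  (1,2): δ = 121.51°  ·
  (1,3): δ = 97.74°  ·
  (1,4): δ = 28.63°  ✓
  (1,5): δ = 60.87°  ✓
  (2,3): δ = 156.23°  ·
  (2,4): δ = 87.12°  ·
  (2,5): δ = 2.38°  ✓
  (3,4): δ = 110.89°  ·
  (3,5): δ = 21.39°  ✓
  (4,5): δ = 90.50°  ·
antipodal pairs: 7

count = 7; pairs: (0,2), (0,3), (0,4), (1,4), (1,5), (2,5), (3,5)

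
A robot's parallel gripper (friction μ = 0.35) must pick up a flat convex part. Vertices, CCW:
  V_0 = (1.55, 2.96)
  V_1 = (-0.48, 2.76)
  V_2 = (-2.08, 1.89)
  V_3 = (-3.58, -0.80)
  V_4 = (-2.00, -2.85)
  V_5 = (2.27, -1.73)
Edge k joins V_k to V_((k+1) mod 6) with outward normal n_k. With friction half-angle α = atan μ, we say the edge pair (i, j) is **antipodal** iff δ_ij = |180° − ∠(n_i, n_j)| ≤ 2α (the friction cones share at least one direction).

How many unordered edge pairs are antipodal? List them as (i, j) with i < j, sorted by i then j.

α = atan 0.35 = 19.29°;  2α = 38.58°
n_0 = (-0.0980, +0.9952)
n_1 = (-0.4777, +0.8785)
n_2 = (-0.8734, +0.4870)
n_3 = (-0.7920, -0.6105)
n_4 = (+0.2537, -0.9673)
n_5 = (+0.9884, +0.1517)
  (0,1): δ = 157.09°  ·
  (0,2): δ = 124.77°  ·
  (0,3): δ = 58.00°  ·
  (0,4): δ = 9.07°  ✓
  (0,5): δ = 93.10°  ·
  (1,2): δ = 147.68°  ·
  (1,3): δ = 80.91°  ·
  (1,4): δ = 13.84°  ✓
  (1,5): δ = 70.19°  ·
  (2,3): δ = 113.23°  ·
  (2,4): δ = 46.16°  ·
  (2,5): δ = 37.87°  ✓
  (3,4): δ = 112.93°  ·
  (3,5): δ = 28.89°  ✓
  (4,5): δ = 95.97°  ·
antipodal pairs: 4

count = 4; pairs: (0,4), (1,4), (2,5), (3,5)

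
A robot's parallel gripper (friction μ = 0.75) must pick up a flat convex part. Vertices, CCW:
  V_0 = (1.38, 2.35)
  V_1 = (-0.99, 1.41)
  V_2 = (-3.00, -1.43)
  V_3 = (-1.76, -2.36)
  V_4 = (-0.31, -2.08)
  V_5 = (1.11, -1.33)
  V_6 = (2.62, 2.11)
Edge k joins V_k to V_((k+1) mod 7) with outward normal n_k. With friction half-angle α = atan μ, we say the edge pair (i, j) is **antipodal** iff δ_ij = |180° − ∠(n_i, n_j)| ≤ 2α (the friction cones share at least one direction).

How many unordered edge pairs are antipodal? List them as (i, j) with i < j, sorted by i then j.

count = 10; pairs: (0,2), (0,3), (0,4), (0,5), (1,3), (1,4), (1,5), (2,6), (3,6), (4,6)

α = atan 0.75 = 36.87°;  2α = 73.74°
n_0 = (-0.3687, +0.9296)
n_1 = (-0.8163, +0.5777)
n_2 = (-0.6000, -0.8000)
n_3 = (+0.1896, -0.9819)
n_4 = (+0.4670, -0.8842)
n_5 = (+0.9157, -0.4019)
n_6 = (+0.1900, +0.9818)
  (0,1): δ = 146.92°  ·
  (0,2): δ = 58.50°  ✓
  (0,3): δ = 10.71°  ✓
  (0,4): δ = 6.21°  ✓
  (0,5): δ = 44.67°  ✓
  (0,6): δ = 147.41°  ·
  (1,2): δ = 91.58°  ·
  (1,3): δ = 43.78°  ✓
  (1,4): δ = 26.87°  ✓
  (1,5): δ = 11.59°  ✓
  (1,6): δ = 114.33°  ·
  (2,3): δ = 132.20°  ·
  (2,4): δ = 115.29°  ·
  (2,5): δ = 76.83°  ·
  (2,6): δ = 25.92°  ✓
  (3,4): δ = 163.09°  ·
  (3,5): δ = 124.63°  ·
  (3,6): δ = 21.88°  ✓
  (4,5): δ = 141.54°  ·
  (4,6): δ = 38.80°  ✓
  (5,6): δ = 77.25°  ·
antipodal pairs: 10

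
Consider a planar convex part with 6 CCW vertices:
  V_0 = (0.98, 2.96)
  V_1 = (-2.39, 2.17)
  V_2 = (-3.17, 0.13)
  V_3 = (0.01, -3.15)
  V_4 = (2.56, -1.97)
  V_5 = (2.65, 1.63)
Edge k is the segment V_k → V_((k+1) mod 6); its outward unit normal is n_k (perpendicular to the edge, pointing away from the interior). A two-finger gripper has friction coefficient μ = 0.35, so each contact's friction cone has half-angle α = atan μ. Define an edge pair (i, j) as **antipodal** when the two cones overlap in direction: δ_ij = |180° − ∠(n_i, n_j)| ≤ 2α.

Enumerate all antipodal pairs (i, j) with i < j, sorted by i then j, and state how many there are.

count = 3; pairs: (0,3), (1,4), (2,5)

α = atan 0.35 = 19.29°;  2α = 38.58°
n_0 = (-0.2282, +0.9736)
n_1 = (-0.9341, +0.3571)
n_2 = (-0.7180, -0.6961)
n_3 = (+0.4200, -0.9075)
n_4 = (+0.9997, -0.0250)
n_5 = (+0.6230, +0.7822)
  (0,1): δ = 124.12°  ·
  (0,2): δ = 59.08°  ·
  (0,3): δ = 11.64°  ✓
  (0,4): δ = 75.37°  ·
  (0,5): δ = 128.27°  ·
  (1,2): δ = 114.96°  ·
  (1,3): δ = 44.24°  ·
  (1,4): δ = 19.49°  ✓
  (1,5): δ = 72.39°  ·
  (2,3): δ = 109.28°  ·
  (2,4): δ = 45.55°  ·
  (2,5): δ = 7.35°  ✓
  (3,4): δ = 116.26°  ·
  (3,5): δ = 63.37°  ·
  (4,5): δ = 127.10°  ·
antipodal pairs: 3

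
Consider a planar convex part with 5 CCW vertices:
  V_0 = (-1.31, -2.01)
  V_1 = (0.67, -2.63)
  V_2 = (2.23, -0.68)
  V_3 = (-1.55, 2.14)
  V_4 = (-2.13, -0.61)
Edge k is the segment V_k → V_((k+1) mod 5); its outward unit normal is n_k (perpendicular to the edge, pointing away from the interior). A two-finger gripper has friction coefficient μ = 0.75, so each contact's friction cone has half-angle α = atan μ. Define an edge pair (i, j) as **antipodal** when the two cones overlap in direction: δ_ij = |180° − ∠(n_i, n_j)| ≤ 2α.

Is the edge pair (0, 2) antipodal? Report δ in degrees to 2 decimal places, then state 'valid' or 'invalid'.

α = atan 0.75 = 36.87°;  2α = 73.74°
edge 0: e_0 = (+1.98, -0.62);  n_0 = (-0.2988, -0.9543)
edge 2: e_2 = (-3.78, +2.82);  n_2 = (+0.5980, +0.8015)
∠(n_0, n_2) = 160.66°
δ = |180° − 160.66°| = 19.34°
19.34° ≤ 2α = 73.74°  →  valid

δ = 19.34°, valid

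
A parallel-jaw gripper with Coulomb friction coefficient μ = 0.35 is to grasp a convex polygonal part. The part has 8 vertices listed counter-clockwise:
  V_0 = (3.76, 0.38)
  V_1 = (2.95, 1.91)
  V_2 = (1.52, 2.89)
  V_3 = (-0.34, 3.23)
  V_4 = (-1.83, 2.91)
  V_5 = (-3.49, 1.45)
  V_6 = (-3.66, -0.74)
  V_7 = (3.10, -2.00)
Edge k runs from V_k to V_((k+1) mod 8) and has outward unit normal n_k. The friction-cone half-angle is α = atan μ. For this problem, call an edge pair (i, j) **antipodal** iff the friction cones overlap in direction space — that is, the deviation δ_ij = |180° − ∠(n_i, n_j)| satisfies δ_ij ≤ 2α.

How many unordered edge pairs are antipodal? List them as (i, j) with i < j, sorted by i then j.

α = atan 0.35 = 19.29°;  2α = 38.58°
n_0 = (+0.8838, +0.4679)
n_1 = (+0.5653, +0.8249)
n_2 = (+0.1798, +0.9837)
n_3 = (-0.2100, +0.9777)
n_4 = (-0.6604, +0.7509)
n_5 = (-0.9970, +0.0774)
n_6 = (-0.1832, -0.9831)
n_7 = (+0.9636, -0.2672)
  (0,1): δ = 152.32°  ·
  (0,2): δ = 128.26°  ·
  (0,3): δ = 105.78°  ·
  (0,4): δ = 76.57°  ·
  (0,5): δ = 32.34°  ✓
  (0,6): δ = 51.54°  ·
  (0,7): δ = 136.60°  ·
  (1,2): δ = 155.94°  ·
  (1,3): δ = 133.46°  ·
  (1,4): δ = 104.24°  ·
  (1,5): δ = 60.02°  ·
  (1,6): δ = 23.87°  ✓
  (1,7): δ = 108.92°  ·
  (2,3): δ = 157.52°  ·
  (2,4): δ = 128.31°  ·
  (2,5): δ = 84.08°  ·
  (2,6): δ = 0.20°  ✓
  (2,7): δ = 84.86°  ·
  (3,4): δ = 150.79°  ·
  (3,5): δ = 106.56°  ·
  (3,6): δ = 22.68°  ✓
  (3,7): δ = 62.38°  ·
  (4,5): δ = 135.77°  ·
  (4,6): δ = 51.89°  ·
  (4,7): δ = 33.17°  ✓
  (5,6): δ = 96.12°  ·
  (5,7): δ = 11.06°  ✓
  (6,7): δ = 94.94°  ·
antipodal pairs: 6

count = 6; pairs: (0,5), (1,6), (2,6), (3,6), (4,7), (5,7)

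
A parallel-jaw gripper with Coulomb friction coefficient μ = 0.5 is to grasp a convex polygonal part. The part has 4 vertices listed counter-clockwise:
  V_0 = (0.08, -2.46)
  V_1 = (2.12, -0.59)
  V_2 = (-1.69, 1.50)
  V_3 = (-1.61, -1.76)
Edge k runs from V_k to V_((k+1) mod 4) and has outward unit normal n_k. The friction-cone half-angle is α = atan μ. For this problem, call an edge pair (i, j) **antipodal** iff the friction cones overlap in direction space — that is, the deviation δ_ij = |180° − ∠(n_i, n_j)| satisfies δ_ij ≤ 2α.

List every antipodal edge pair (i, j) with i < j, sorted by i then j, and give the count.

α = atan 0.5 = 26.57°;  2α = 53.13°
n_0 = (+0.6757, -0.7372)
n_1 = (+0.4809, +0.8767)
n_2 = (-0.9997, -0.0245)
n_3 = (-0.3827, -0.9239)
  (0,1): δ = 71.26°  ·
  (0,2): δ = 48.90°  ✓
  (0,3): δ = 114.99°  ·
  (1,2): δ = 59.85°  ·
  (1,3): δ = 6.25°  ✓
  (2,3): δ = 113.91°  ·
antipodal pairs: 2

count = 2; pairs: (0,2), (1,3)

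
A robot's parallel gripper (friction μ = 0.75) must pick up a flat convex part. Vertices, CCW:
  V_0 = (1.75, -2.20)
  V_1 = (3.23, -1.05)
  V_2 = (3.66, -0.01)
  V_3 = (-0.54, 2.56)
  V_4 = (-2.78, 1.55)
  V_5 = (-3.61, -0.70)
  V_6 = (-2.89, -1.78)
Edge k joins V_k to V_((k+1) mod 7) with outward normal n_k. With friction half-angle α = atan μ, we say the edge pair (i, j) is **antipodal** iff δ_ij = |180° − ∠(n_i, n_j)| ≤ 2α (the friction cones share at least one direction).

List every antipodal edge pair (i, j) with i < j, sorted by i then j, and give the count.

α = atan 0.75 = 36.87°;  2α = 73.74°
n_0 = (+0.6136, -0.7896)
n_1 = (+0.9241, -0.3821)
n_2 = (+0.5219, +0.8530)
n_3 = (-0.4110, +0.9116)
n_4 = (-0.9382, +0.3461)
n_5 = (-0.8321, -0.5547)
n_6 = (-0.0901, -0.9959)
  (0,1): δ = 150.31°  ·
  (0,2): δ = 69.31°  ✓
  (0,3): δ = 13.58°  ✓
  (0,4): δ = 31.90°  ✓
  (0,5): δ = 85.84°  ·
  (0,6): δ = 136.98°  ·
  (1,2): δ = 99.00°  ·
  (1,3): δ = 43.27°  ✓
  (1,4): δ = 2.21°  ✓
  (1,5): δ = 56.15°  ✓
  (1,6): δ = 107.29°  ·
  (2,3): δ = 124.27°  ·
  (2,4): δ = 78.79°  ·
  (2,5): δ = 24.85°  ✓
  (2,6): δ = 26.29°  ✓
  (3,4): δ = 134.52°  ·
  (3,5): δ = 80.58°  ·
  (3,6): δ = 29.44°  ✓
  (4,5): δ = 126.06°  ·
  (4,6): δ = 74.92°  ·
  (5,6): δ = 128.86°  ·
antipodal pairs: 9

count = 9; pairs: (0,2), (0,3), (0,4), (1,3), (1,4), (1,5), (2,5), (2,6), (3,6)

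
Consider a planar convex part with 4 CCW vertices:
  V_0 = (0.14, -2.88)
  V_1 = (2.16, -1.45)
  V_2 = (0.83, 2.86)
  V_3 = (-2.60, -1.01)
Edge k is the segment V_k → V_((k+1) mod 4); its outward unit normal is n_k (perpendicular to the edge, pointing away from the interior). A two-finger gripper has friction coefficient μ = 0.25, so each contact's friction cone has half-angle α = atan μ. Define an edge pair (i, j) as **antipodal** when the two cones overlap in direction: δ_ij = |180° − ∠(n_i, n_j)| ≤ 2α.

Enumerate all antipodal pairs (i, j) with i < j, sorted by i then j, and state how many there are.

count = 1; pairs: (0,2)

α = atan 0.25 = 14.04°;  2α = 28.07°
n_0 = (+0.5778, -0.8162)
n_1 = (+0.9555, +0.2949)
n_2 = (-0.7484, +0.6633)
n_3 = (-0.5637, -0.8260)
  (0,1): δ = 108.15°  ·
  (0,2): δ = 13.15°  ✓
  (0,3): δ = 110.39°  ·
  (1,2): δ = 58.70°  ·
  (1,3): δ = 38.54°  ·
  (2,3): δ = 82.76°  ·
antipodal pairs: 1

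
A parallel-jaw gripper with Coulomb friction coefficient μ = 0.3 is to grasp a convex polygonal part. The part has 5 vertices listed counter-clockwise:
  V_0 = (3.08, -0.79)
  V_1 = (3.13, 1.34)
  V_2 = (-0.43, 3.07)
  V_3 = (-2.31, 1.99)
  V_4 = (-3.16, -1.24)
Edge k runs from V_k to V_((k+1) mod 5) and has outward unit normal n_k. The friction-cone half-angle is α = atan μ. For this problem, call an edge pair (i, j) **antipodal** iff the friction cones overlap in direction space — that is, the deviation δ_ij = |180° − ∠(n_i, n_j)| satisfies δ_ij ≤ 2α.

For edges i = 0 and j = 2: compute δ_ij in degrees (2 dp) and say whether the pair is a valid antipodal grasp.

δ = 58.78°, invalid

α = atan 0.3 = 16.70°;  2α = 33.40°
edge 0: e_0 = (+0.05, +2.13);  n_0 = (+0.9997, -0.0235)
edge 2: e_2 = (-1.88, -1.08);  n_2 = (-0.4981, +0.8671)
∠(n_0, n_2) = 121.22°
δ = |180° − 121.22°| = 58.78°
58.78° > 2α = 33.40°  →  invalid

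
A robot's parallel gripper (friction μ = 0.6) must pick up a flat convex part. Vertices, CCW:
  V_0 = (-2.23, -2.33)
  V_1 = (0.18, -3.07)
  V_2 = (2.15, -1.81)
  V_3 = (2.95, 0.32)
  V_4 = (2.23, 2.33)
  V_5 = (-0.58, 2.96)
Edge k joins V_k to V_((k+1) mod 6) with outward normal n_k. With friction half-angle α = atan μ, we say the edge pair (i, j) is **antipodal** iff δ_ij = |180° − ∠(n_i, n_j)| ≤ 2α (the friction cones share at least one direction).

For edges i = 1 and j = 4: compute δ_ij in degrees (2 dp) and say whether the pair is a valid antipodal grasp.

α = atan 0.6 = 30.96°;  2α = 61.93°
edge 1: e_1 = (+1.97, +1.26);  n_1 = (+0.5388, -0.8424)
edge 4: e_4 = (-2.81, +0.63);  n_4 = (+0.2188, +0.9758)
∠(n_1, n_4) = 134.76°
δ = |180° − 134.76°| = 45.24°
45.24° ≤ 2α = 61.93°  →  valid

δ = 45.24°, valid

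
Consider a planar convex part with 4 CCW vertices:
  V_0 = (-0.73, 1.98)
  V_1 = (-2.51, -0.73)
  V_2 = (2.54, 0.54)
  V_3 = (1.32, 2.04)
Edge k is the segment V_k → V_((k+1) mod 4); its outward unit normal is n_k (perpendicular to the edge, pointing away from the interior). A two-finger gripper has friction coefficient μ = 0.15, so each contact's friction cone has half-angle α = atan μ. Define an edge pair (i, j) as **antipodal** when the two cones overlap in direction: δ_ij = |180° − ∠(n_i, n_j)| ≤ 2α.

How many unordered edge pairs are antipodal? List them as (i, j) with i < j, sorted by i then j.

count = 1; pairs: (1,3)

α = atan 0.15 = 8.53°;  2α = 17.06°
n_0 = (-0.8358, +0.5490)
n_1 = (+0.2439, -0.9698)
n_2 = (+0.7758, +0.6310)
n_3 = (-0.0293, +0.9996)
  (0,1): δ = 42.59°  ·
  (0,2): δ = 72.42°  ·
  (0,3): δ = 124.97°  ·
  (1,2): δ = 64.99°  ·
  (1,3): δ = 12.44°  ✓
  (2,3): δ = 127.45°  ·
antipodal pairs: 1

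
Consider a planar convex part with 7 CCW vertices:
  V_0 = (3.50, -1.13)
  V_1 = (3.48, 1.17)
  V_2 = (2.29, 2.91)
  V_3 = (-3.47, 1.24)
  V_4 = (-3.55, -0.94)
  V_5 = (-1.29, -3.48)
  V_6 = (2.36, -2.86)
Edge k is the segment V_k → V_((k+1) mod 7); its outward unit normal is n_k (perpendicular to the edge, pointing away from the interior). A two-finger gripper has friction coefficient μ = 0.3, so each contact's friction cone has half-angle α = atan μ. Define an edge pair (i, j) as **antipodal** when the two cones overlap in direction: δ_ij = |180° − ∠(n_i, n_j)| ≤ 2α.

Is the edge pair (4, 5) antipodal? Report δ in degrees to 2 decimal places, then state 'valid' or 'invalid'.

δ = 122.02°, invalid

α = atan 0.3 = 16.70°;  2α = 33.40°
edge 4: e_4 = (+2.26, -2.54);  n_4 = (-0.7471, -0.6647)
edge 5: e_5 = (+3.65, +0.62);  n_5 = (+0.1675, -0.9859)
∠(n_4, n_5) = 57.98°
δ = |180° − 57.98°| = 122.02°
122.02° > 2α = 33.40°  →  invalid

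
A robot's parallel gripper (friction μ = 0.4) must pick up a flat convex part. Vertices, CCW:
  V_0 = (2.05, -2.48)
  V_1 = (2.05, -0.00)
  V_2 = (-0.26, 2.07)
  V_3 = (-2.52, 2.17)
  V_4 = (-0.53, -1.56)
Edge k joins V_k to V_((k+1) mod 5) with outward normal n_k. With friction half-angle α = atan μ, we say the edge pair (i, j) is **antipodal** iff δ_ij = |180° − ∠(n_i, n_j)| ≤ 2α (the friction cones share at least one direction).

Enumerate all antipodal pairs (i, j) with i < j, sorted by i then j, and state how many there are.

α = atan 0.4 = 21.80°;  2α = 43.60°
n_0 = (+1.0000, -0.0000)
n_1 = (+0.6674, +0.7447)
n_2 = (+0.0442, +0.9990)
n_3 = (-0.8823, -0.4707)
n_4 = (-0.3359, -0.9419)
  (0,1): δ = 131.86°  ·
  (0,2): δ = 92.53°  ·
  (0,3): δ = 28.08°  ✓
  (0,4): δ = 70.37°  ·
  (1,2): δ = 140.67°  ·
  (1,3): δ = 20.06°  ✓
  (1,4): δ = 22.24°  ✓
  (2,3): δ = 59.39°  ·
  (2,4): δ = 17.09°  ✓
  (3,4): δ = 137.71°  ·
antipodal pairs: 4

count = 4; pairs: (0,3), (1,3), (1,4), (2,4)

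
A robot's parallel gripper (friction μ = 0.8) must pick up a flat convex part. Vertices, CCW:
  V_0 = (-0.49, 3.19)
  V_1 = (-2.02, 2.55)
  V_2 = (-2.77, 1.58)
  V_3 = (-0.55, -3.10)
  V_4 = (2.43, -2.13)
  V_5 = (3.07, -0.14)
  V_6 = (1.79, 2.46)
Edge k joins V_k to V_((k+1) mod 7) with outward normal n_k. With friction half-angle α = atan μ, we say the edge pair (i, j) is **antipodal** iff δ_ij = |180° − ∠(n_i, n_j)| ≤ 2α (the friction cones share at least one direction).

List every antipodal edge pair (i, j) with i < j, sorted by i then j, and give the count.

α = atan 0.8 = 38.66°;  2α = 77.32°
n_0 = (-0.3859, +0.9225)
n_1 = (-0.7911, +0.6117)
n_2 = (-0.9035, -0.4286)
n_3 = (+0.3095, -0.9509)
n_4 = (+0.9520, -0.3062)
n_5 = (+0.8972, +0.4417)
n_6 = (+0.3049, +0.9524)
  (0,1): δ = 150.41°  ·
  (0,2): δ = 87.32°  ·
  (0,3): δ = 4.67°  ✓
  (0,4): δ = 49.47°  ✓
  (0,5): δ = 93.51°  ·
  (0,6): δ = 139.55°  ·
  (1,2): δ = 116.91°  ·
  (1,3): δ = 34.26°  ✓
  (1,4): δ = 19.88°  ✓
  (1,5): δ = 63.92°  ✓
  (1,6): δ = 109.96°  ·
  (2,3): δ = 97.35°  ·
  (2,4): δ = 43.21°  ✓
  (2,5): δ = 0.83°  ✓
  (2,6): δ = 46.87°  ✓
  (3,4): δ = 125.86°  ·
  (3,5): δ = 81.82°  ·
  (3,6): δ = 35.78°  ✓
  (4,5): δ = 135.96°  ·
  (4,6): δ = 89.93°  ·
  (5,6): δ = 133.97°  ·
antipodal pairs: 9

count = 9; pairs: (0,3), (0,4), (1,3), (1,4), (1,5), (2,4), (2,5), (2,6), (3,6)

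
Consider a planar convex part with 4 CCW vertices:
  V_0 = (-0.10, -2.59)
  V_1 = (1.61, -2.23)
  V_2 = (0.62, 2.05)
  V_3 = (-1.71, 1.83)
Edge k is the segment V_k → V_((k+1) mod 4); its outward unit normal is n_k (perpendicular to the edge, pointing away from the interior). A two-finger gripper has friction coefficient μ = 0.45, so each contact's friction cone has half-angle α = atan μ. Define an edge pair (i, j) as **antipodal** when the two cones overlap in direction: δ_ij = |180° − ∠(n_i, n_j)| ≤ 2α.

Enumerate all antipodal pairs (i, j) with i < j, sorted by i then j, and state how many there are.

count = 2; pairs: (0,2), (1,3)

α = atan 0.45 = 24.23°;  2α = 48.46°
n_0 = (+0.2060, -0.9785)
n_1 = (+0.9743, +0.2254)
n_2 = (-0.0940, +0.9956)
n_3 = (-0.9396, -0.3423)
  (0,1): δ = 88.86°  ·
  (0,2): δ = 6.49°  ✓
  (0,3): δ = 98.13°  ·
  (1,2): δ = 97.63°  ·
  (1,3): δ = 6.99°  ✓
  (2,3): δ = 75.38°  ·
antipodal pairs: 2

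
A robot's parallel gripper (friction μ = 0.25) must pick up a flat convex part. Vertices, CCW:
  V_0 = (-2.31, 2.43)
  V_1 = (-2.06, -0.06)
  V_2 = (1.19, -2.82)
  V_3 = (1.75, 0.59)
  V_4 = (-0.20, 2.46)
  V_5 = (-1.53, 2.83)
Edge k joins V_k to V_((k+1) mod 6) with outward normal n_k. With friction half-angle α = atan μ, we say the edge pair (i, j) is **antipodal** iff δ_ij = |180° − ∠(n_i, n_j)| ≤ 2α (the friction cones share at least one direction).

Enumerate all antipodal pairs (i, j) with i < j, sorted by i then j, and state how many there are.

α = atan 0.25 = 14.04°;  2α = 28.07°
n_0 = (-0.9950, -0.0999)
n_1 = (-0.6473, -0.7622)
n_2 = (+0.9868, -0.1621)
n_3 = (+0.6921, +0.7218)
n_4 = (+0.2680, +0.9634)
n_5 = (-0.4563, +0.8898)
  (0,1): δ = 136.07°  ·
  (0,2): δ = 15.06°  ✓
  (0,3): δ = 40.47°  ·
  (0,4): δ = 68.72°  ·
  (0,5): δ = 111.42°  ·
  (1,2): δ = 58.99°  ·
  (1,3): δ = 3.46°  ✓
  (1,4): δ = 24.79°  ✓
  (1,5): δ = 67.49°  ·
  (2,3): δ = 124.47°  ·
  (2,4): δ = 96.22°  ·
  (2,5): δ = 53.52°  ·
  (3,4): δ = 151.75°  ·
  (3,5): δ = 109.05°  ·
  (4,5): δ = 137.30°  ·
antipodal pairs: 3

count = 3; pairs: (0,2), (1,3), (1,4)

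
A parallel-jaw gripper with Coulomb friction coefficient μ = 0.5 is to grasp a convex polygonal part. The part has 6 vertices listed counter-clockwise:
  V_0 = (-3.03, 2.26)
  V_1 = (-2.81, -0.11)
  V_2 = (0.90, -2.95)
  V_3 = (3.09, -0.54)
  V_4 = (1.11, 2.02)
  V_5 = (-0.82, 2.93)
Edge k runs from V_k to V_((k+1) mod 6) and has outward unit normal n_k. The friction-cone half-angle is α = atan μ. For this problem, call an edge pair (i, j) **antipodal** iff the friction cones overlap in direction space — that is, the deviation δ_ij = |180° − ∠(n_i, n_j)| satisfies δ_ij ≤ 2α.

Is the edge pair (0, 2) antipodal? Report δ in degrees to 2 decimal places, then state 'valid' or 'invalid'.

δ = 47.57°, valid

α = atan 0.5 = 26.57°;  2α = 53.13°
edge 0: e_0 = (+0.22, -2.37);  n_0 = (-0.9957, -0.0924)
edge 2: e_2 = (+2.19, +2.41);  n_2 = (+0.7401, -0.6725)
∠(n_0, n_2) = 132.43°
δ = |180° − 132.43°| = 47.57°
47.57° ≤ 2α = 53.13°  →  valid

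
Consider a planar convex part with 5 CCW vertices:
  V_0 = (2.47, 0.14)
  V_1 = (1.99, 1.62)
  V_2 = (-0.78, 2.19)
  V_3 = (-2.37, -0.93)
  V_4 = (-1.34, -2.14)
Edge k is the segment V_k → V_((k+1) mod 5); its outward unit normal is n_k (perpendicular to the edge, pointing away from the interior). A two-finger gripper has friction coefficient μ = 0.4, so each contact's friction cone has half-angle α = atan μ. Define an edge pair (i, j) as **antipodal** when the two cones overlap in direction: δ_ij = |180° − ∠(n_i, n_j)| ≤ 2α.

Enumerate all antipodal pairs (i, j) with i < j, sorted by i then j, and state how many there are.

α = atan 0.4 = 21.80°;  2α = 43.60°
n_0 = (+0.9512, +0.3085)
n_1 = (+0.2016, +0.9795)
n_2 = (-0.8910, +0.4541)
n_3 = (-0.7615, -0.6482)
n_4 = (+0.5135, -0.8581)
  (0,1): δ = 119.60°  ·
  (0,2): δ = 44.97°  ·
  (0,3): δ = 22.44°  ✓
  (0,4): δ = 102.93°  ·
  (1,2): δ = 105.38°  ·
  (1,3): δ = 37.97°  ✓
  (1,4): δ = 42.53°  ✓
  (2,3): δ = 112.59°  ·
  (2,4): δ = 32.10°  ✓
  (3,4): δ = 99.51°  ·
antipodal pairs: 4

count = 4; pairs: (0,3), (1,3), (1,4), (2,4)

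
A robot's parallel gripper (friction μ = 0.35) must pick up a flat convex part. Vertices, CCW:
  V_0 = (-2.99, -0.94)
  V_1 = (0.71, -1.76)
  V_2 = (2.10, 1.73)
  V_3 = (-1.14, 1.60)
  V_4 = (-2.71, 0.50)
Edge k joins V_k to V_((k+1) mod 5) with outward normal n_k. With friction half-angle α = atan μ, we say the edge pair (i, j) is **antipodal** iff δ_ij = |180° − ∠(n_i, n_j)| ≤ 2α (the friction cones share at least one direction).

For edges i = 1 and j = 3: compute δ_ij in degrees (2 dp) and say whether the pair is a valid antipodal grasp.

δ = 33.27°, valid

α = atan 0.35 = 19.29°;  2α = 38.58°
edge 1: e_1 = (+1.39, +3.49);  n_1 = (+0.9290, -0.3700)
edge 3: e_3 = (-1.57, -1.10);  n_3 = (-0.5738, +0.8190)
∠(n_1, n_3) = 146.73°
δ = |180° − 146.73°| = 33.27°
33.27° ≤ 2α = 38.58°  →  valid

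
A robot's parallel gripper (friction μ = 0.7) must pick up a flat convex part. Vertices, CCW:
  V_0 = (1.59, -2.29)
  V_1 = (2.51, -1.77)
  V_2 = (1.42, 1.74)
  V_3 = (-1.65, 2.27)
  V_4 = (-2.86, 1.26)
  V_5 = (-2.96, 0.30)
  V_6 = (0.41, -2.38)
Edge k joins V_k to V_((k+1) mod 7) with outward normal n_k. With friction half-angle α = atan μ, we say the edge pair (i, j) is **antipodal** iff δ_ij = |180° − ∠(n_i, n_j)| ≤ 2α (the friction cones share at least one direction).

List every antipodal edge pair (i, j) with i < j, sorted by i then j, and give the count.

count = 9; pairs: (0,2), (0,3), (0,4), (1,3), (1,4), (1,5), (2,5), (2,6), (3,6)

α = atan 0.7 = 34.99°;  2α = 69.98°
n_0 = (+0.4921, -0.8706)
n_1 = (+0.9550, +0.2966)
n_2 = (+0.1701, +0.9854)
n_3 = (-0.6408, +0.7677)
n_4 = (-0.9946, +0.1036)
n_5 = (-0.6224, -0.7827)
n_6 = (+0.0761, -0.9971)
  (0,1): δ = 102.22°  ·
  (0,2): δ = 39.27°  ✓
  (0,3): δ = 10.38°  ✓
  (0,4): δ = 54.58°  ✓
  (0,5): δ = 112.03°  ·
  (0,6): δ = 154.89°  ·
  (1,2): δ = 117.05°  ·
  (1,3): δ = 67.40°  ✓
  (1,4): δ = 23.20°  ✓
  (1,5): δ = 34.25°  ✓
  (1,6): δ = 77.11°  ·
  (2,3): δ = 130.35°  ·
  (2,4): δ = 86.15°  ·
  (2,5): δ = 28.70°  ✓
  (2,6): δ = 14.16°  ✓
  (3,4): δ = 135.80°  ·
  (3,5): δ = 78.35°  ·
  (3,6): δ = 35.49°  ✓
  (4,5): δ = 122.55°  ·
  (4,6): δ = 79.69°  ·
  (5,6): δ = 137.14°  ·
antipodal pairs: 9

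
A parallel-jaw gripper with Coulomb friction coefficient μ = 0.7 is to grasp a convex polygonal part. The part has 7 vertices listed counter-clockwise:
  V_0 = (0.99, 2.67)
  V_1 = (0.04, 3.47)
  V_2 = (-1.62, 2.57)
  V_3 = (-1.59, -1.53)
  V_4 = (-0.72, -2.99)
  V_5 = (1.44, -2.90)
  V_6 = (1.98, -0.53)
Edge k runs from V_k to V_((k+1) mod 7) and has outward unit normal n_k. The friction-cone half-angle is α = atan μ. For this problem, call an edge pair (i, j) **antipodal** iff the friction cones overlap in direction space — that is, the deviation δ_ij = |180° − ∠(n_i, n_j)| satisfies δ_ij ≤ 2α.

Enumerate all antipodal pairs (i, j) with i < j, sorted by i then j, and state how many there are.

count = 9; pairs: (0,2), (0,3), (0,4), (1,4), (1,5), (2,5), (2,6), (3,5), (3,6)

α = atan 0.7 = 34.99°;  2α = 69.98°
n_0 = (+0.6441, +0.7649)
n_1 = (-0.4766, +0.8791)
n_2 = (-1.0000, -0.0073)
n_3 = (-0.8590, -0.5119)
n_4 = (+0.0416, -0.9991)
n_5 = (+0.9750, -0.2222)
n_6 = (+0.9553, +0.2956)
  (0,1): δ = 111.43°  ·
  (0,2): δ = 49.48°  ✓
  (0,3): δ = 19.11°  ✓
  (0,4): δ = 42.49°  ✓
  (0,5): δ = 117.27°  ·
  (0,6): δ = 147.29°  ·
  (1,2): δ = 118.05°  ·
  (1,3): δ = 87.67°  ·
  (1,4): δ = 26.08°  ✓
  (1,5): δ = 48.70°  ✓
  (1,6): δ = 78.73°  ·
  (2,3): δ = 149.63°  ·
  (2,4): δ = 88.03°  ·
  (2,5): δ = 13.25°  ✓
  (2,6): δ = 16.77°  ✓
  (3,4): δ = 118.40°  ·
  (3,5): δ = 43.63°  ✓
  (3,6): δ = 13.60°  ✓
  (4,5): δ = 105.22°  ·
  (4,6): δ = 75.20°  ·
  (5,6): δ = 149.97°  ·
antipodal pairs: 9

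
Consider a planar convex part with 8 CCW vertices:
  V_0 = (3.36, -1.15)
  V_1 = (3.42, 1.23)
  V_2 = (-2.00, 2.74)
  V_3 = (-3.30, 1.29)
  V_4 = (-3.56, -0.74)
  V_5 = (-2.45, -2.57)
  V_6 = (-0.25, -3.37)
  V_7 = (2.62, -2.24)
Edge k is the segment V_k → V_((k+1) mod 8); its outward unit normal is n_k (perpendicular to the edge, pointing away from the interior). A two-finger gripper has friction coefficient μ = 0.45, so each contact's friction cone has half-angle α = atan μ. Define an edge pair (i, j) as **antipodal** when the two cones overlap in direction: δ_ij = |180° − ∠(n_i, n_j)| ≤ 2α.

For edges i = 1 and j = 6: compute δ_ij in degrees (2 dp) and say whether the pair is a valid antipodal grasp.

δ = 37.06°, valid

α = atan 0.45 = 24.23°;  2α = 48.46°
edge 1: e_1 = (-5.42, +1.51);  n_1 = (+0.2684, +0.9633)
edge 6: e_6 = (+2.87, +1.13);  n_6 = (+0.3664, -0.9305)
∠(n_1, n_6) = 142.94°
δ = |180° − 142.94°| = 37.06°
37.06° ≤ 2α = 48.46°  →  valid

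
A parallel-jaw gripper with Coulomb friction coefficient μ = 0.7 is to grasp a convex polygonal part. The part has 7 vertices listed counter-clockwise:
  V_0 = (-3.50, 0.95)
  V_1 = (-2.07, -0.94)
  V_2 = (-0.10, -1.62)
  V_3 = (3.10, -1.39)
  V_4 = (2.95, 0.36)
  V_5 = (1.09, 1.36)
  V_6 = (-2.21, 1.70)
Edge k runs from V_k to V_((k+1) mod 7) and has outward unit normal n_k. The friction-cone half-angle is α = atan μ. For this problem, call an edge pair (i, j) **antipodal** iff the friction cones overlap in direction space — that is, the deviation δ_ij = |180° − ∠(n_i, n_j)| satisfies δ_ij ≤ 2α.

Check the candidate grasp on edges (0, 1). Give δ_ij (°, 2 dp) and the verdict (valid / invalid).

δ = 146.16°, invalid

α = atan 0.7 = 34.99°;  2α = 69.98°
edge 0: e_0 = (+1.43, -1.89);  n_0 = (-0.7975, -0.6034)
edge 1: e_1 = (+1.97, -0.68);  n_1 = (-0.3263, -0.9453)
∠(n_0, n_1) = 33.84°
δ = |180° − 33.84°| = 146.16°
146.16° > 2α = 69.98°  →  invalid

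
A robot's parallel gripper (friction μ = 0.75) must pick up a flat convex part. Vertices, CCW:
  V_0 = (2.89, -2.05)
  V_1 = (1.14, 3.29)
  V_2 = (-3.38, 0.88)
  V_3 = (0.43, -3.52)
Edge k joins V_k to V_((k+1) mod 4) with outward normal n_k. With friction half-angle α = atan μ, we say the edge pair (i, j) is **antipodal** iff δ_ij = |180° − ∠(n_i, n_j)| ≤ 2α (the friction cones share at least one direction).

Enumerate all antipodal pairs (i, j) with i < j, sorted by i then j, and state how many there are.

count = 2; pairs: (0,2), (1,3)

α = atan 0.75 = 36.87°;  2α = 73.74°
n_0 = (+0.9503, +0.3114)
n_1 = (-0.4705, +0.8824)
n_2 = (-0.7560, -0.6546)
n_3 = (+0.5130, -0.8584)
  (0,1): δ = 80.08°  ·
  (0,2): δ = 22.74°  ✓
  (0,3): δ = 102.72°  ·
  (1,2): δ = 77.18°  ·
  (1,3): δ = 2.79°  ✓
  (2,3): δ = 100.03°  ·
antipodal pairs: 2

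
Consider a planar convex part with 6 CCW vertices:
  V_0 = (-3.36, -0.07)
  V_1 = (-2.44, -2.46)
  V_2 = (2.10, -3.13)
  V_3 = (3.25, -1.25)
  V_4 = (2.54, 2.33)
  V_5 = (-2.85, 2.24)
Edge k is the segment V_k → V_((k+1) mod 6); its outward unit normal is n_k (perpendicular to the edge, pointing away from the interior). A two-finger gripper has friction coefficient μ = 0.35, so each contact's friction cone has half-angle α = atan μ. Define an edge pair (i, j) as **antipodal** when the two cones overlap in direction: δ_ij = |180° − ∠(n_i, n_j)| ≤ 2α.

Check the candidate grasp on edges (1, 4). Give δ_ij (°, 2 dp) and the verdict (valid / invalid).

α = atan 0.35 = 19.29°;  2α = 38.58°
edge 1: e_1 = (+4.54, -0.67);  n_1 = (-0.1460, -0.9893)
edge 4: e_4 = (-5.39, -0.09);  n_4 = (-0.0167, +0.9999)
∠(n_1, n_4) = 170.65°
δ = |180° − 170.65°| = 9.35°
9.35° ≤ 2α = 38.58°  →  valid

δ = 9.35°, valid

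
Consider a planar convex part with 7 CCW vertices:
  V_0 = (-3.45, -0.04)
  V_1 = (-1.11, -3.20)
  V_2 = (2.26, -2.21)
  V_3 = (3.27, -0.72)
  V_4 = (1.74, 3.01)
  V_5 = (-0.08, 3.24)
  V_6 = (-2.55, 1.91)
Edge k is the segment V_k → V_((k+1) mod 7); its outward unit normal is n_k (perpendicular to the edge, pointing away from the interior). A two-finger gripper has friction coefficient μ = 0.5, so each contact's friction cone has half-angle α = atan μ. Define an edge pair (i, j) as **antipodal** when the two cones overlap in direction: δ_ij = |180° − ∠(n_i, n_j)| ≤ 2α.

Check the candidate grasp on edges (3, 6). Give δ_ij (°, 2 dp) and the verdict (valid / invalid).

α = atan 0.5 = 26.57°;  2α = 53.13°
edge 3: e_3 = (-1.53, +3.73);  n_3 = (+0.9252, +0.3795)
edge 6: e_6 = (-0.90, -1.95);  n_6 = (-0.9080, +0.4191)
∠(n_3, n_6) = 132.92°
δ = |180° − 132.92°| = 47.08°
47.08° ≤ 2α = 53.13°  →  valid

δ = 47.08°, valid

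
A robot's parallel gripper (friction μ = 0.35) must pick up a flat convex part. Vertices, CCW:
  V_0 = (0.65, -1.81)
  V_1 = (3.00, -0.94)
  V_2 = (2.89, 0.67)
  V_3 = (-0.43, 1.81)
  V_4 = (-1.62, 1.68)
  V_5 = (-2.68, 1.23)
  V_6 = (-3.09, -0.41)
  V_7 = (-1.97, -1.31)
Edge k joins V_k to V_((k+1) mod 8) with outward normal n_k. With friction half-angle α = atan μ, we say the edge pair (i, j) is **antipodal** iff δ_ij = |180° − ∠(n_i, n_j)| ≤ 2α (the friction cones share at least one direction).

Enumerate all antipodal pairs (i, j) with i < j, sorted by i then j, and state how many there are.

count = 7; pairs: (0,3), (0,4), (1,5), (2,6), (2,7), (3,7), (4,7)

α = atan 0.35 = 19.29°;  2α = 38.58°
n_0 = (+0.3472, -0.9378)
n_1 = (+0.9977, +0.0682)
n_2 = (+0.3248, +0.9458)
n_3 = (-0.1086, +0.9941)
n_4 = (-0.3908, +0.9205)
n_5 = (-0.9701, +0.2425)
n_6 = (-0.6264, -0.7795)
n_7 = (-0.1875, -0.9823)
  (0,1): δ = 106.41°  ·
  (0,2): δ = 39.27°  ·
  (0,3): δ = 14.08°  ✓
  (0,4): δ = 2.69°  ✓
  (0,5): δ = 55.65°  ·
  (0,6): δ = 120.90°  ·
  (0,7): δ = 148.88°  ·
  (1,2): δ = 112.86°  ·
  (1,3): δ = 87.67°  ·
  (1,4): δ = 70.91°  ·
  (1,5): δ = 17.94°  ✓
  (1,6): δ = 47.31°  ·
  (1,7): δ = 75.29°  ·
  (2,3): δ = 154.81°  ·
  (2,4): δ = 138.05°  ·
  (2,5): δ = 85.09°  ·
  (2,6): δ = 19.83°  ✓
  (2,7): δ = 8.15°  ✓
  (3,4): δ = 163.23°  ·
  (3,5): δ = 110.27°  ·
  (3,6): δ = 45.02°  ·
  (3,7): δ = 17.04°  ✓
  (4,5): δ = 127.04°  ·
  (4,6): δ = 61.79°  ·
  (4,7): δ = 33.81°  ✓
  (5,6): δ = 114.75°  ·
  (5,7): δ = 86.77°  ·
  (6,7): δ = 152.02°  ·
antipodal pairs: 7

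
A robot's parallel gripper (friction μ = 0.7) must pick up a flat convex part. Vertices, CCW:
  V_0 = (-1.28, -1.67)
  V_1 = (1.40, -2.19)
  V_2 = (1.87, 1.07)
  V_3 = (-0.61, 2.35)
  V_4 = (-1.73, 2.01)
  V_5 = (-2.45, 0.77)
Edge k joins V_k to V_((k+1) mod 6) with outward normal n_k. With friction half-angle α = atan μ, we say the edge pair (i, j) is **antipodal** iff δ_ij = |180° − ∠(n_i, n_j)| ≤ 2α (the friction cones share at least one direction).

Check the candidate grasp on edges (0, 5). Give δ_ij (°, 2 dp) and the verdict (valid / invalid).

δ = 126.60°, invalid

α = atan 0.7 = 34.99°;  2α = 69.98°
edge 0: e_0 = (+2.68, -0.52);  n_0 = (-0.1905, -0.9817)
edge 5: e_5 = (+1.17, -2.44);  n_5 = (-0.9017, -0.4324)
∠(n_0, n_5) = 53.40°
δ = |180° − 53.40°| = 126.60°
126.60° > 2α = 69.98°  →  invalid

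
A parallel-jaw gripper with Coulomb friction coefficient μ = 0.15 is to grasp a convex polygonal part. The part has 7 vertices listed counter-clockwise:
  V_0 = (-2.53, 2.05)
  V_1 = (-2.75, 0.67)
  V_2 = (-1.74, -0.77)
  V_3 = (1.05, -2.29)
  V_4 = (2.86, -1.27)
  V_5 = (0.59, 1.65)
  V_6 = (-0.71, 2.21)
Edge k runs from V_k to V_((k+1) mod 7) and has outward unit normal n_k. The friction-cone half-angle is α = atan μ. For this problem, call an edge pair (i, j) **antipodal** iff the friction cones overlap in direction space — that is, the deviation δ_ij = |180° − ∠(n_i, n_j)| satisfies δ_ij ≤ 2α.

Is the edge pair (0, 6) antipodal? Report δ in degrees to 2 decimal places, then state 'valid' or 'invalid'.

α = atan 0.15 = 8.53°;  2α = 17.06°
edge 0: e_0 = (-0.22, -1.38);  n_0 = (-0.9875, +0.1574)
edge 6: e_6 = (-1.82, -0.16);  n_6 = (-0.0876, +0.9962)
∠(n_0, n_6) = 75.92°
δ = |180° − 75.92°| = 104.08°
104.08° > 2α = 17.06°  →  invalid

δ = 104.08°, invalid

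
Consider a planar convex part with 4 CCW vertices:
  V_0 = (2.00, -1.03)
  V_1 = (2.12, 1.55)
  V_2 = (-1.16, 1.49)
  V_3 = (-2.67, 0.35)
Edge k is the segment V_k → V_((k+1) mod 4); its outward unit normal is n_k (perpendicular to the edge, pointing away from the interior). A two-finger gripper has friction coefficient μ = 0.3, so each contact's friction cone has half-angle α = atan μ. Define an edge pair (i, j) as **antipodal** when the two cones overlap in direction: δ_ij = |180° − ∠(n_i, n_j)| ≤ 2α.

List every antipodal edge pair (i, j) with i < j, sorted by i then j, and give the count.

α = atan 0.3 = 16.70°;  2α = 33.40°
n_0 = (+0.9989, -0.0465)
n_1 = (-0.0183, +0.9998)
n_2 = (-0.6025, +0.7981)
n_3 = (-0.2834, -0.9590)
  (0,1): δ = 86.29°  ·
  (0,2): δ = 50.29°  ·
  (0,3): δ = 76.20°  ·
  (1,2): δ = 144.00°  ·
  (1,3): δ = 17.51°  ✓
  (2,3): δ = 53.51°  ·
antipodal pairs: 1

count = 1; pairs: (1,3)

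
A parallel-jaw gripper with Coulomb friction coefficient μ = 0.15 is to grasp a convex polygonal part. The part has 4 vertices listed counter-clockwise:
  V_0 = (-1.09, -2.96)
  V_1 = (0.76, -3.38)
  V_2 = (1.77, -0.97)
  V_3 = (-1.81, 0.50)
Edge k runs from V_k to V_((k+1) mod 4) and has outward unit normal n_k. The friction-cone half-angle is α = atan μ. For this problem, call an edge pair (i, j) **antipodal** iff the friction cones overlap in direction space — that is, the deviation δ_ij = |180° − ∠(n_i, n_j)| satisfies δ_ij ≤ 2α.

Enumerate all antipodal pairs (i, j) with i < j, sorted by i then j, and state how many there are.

α = atan 0.15 = 8.53°;  2α = 17.06°
n_0 = (-0.2214, -0.9752)
n_1 = (+0.9223, -0.3865)
n_2 = (+0.3798, +0.9251)
n_3 = (-0.9790, -0.2037)
  (0,1): δ = 99.95°  ·
  (0,2): δ = 9.53°  ✓
  (0,3): δ = 114.55°  ·
  (1,2): δ = 89.59°  ·
  (1,3): δ = 34.49°  ·
  (2,3): δ = 55.92°  ·
antipodal pairs: 1

count = 1; pairs: (0,2)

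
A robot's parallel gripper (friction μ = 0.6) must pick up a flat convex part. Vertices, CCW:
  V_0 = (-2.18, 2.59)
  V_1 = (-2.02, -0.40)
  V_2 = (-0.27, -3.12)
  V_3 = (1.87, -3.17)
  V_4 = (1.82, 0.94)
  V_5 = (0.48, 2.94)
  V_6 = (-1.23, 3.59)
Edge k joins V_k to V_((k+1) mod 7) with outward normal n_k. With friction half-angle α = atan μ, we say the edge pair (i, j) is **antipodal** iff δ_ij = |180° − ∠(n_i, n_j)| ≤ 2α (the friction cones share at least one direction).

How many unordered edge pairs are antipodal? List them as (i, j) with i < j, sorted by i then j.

count = 9; pairs: (0,3), (0,4), (1,3), (1,4), (1,5), (2,4), (2,5), (2,6), (3,6)

α = atan 0.6 = 30.96°;  2α = 61.93°
n_0 = (-0.9986, -0.0534)
n_1 = (-0.8410, -0.5411)
n_2 = (-0.0234, -0.9997)
n_3 = (+0.9999, +0.0122)
n_4 = (+0.8308, +0.5566)
n_5 = (+0.3553, +0.9347)
n_6 = (-0.7250, +0.6887)
  (0,1): δ = 150.31°  ·
  (0,2): δ = 94.40°  ·
  (0,3): δ = 2.37°  ✓
  (0,4): δ = 30.76°  ✓
  (0,5): δ = 66.12°  ·
  (0,6): δ = 133.41°  ·
  (1,2): δ = 124.09°  ·
  (1,3): δ = 32.06°  ✓
  (1,4): δ = 1.07°  ✓
  (1,5): δ = 36.43°  ✓
  (1,6): δ = 103.71°  ·
  (2,3): δ = 87.96°  ·
  (2,4): δ = 54.84°  ✓
  (2,5): δ = 19.47°  ✓
  (2,6): δ = 47.81°  ✓
  (3,4): δ = 146.87°  ·
  (3,5): δ = 111.51°  ·
  (3,6): δ = 44.23°  ✓
  (4,5): δ = 144.63°  ·
  (4,6): δ = 77.35°  ·
  (5,6): δ = 112.72°  ·
antipodal pairs: 9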